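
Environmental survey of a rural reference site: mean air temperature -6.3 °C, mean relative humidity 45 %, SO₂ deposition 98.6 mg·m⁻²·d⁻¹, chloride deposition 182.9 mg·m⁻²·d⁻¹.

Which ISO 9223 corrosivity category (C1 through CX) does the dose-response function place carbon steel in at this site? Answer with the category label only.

carbon steel: T≤10 °C ⇒ hinge +0.150·(-6.3−10) = -2.4450
  Pd branch = 1.77·Pd^0.52·e^(0.02·RH+f) = 4.11 μm/a
  Cl⁻ term: 0.102·182.9^0.62·exp(0.033·45+0.04·-6.3) = 8.844
  r_corr = 4.11 + 8.844 = 12.95 μm/a
ISO 9223 Table 2 (carbon steel): 1.3 < 13 ≤ 25 μm/a ⇒ C2

C2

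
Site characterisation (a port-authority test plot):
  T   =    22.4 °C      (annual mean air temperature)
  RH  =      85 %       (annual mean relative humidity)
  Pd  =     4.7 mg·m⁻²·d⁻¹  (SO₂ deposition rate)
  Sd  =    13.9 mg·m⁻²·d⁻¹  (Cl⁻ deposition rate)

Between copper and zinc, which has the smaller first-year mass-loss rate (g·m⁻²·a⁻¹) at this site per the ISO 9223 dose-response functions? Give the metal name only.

copper: T>10 °C ⇒ hinge -0.080·(22.4−10) = -0.9920
  sulphur-dioxide contribution → 0.4428 μm/a
  chloride contribution → 1.333 μm/a
  ⇒ r_corr(copper) = 1.776 μm/a
  mass loss = 1.776 μm/a × 8.96 g/cm³ = 15.91 g·m⁻²·a⁻¹
zinc: f(T) = -0.071·(T−10) [T>10 °C] = -0.8804
  sulphur-dioxide contribution → 0.5273 μm/a
  chloride contribution → 1.039 μm/a
  total first-year rate 1.567 μm/a
  mass loss = 1.567 μm/a × 7.14 g/cm³ = 11.19 g·m⁻²·a⁻¹
Ordering by g·m⁻²·a⁻¹: copper (15.9) > zinc (11.2)

zinc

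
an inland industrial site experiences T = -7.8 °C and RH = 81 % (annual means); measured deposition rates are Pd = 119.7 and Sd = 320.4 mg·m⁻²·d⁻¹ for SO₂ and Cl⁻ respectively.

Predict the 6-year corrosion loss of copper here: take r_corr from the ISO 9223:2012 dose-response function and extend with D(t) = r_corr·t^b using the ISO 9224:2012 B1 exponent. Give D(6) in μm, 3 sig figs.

copper: temperature factor f = +0.126·(-17.8) = -2.2428
  Pd branch = 0.0053·Pd^0.26·e^(0.059·RH+f) = 0.2323 μm/a
  Cl⁻ term: 0.01025·320.4^0.27·exp(0.036·81+0.049·-7.8) = 0.6133
  r_corr = 0.2323 + 0.6133 = 0.8456 μm/a
ISO 9224: D(t) = r_corr · t^b with b = 0.667 (copper, B1)
  D(6) = 0.8456 × 6^0.667 = 0.8456 × 3.304 = 2.794 μm

D(6) = 2.79 μm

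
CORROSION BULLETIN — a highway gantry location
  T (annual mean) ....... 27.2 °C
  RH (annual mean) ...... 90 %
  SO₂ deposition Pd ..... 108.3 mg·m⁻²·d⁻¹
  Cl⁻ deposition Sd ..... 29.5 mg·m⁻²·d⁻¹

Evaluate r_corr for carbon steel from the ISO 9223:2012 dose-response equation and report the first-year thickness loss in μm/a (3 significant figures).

r_corr = 96.5 μm/a

carbon steel: f(T) = -0.054·(T−10) [T>10 °C] = -0.9288
  sulphur-dioxide contribution → 48.34 μm/a
  chloride contribution → 48.11 μm/a
  total first-year rate 96.46 μm/a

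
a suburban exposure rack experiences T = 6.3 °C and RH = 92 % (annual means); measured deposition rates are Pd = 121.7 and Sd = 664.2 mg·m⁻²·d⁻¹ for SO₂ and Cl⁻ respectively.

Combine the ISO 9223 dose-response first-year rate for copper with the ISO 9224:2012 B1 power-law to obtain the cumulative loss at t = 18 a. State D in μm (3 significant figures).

copper: temperature factor f = +0.126·(-3.7) = -0.4662
  Pd branch = 0.0053·Pd^0.26·e^(0.059·RH+f) = 2.638 μm/a
  Cl⁻ term: 0.01025·664.2^0.27·exp(0.036·92+0.049·6.3) = 2.214
  sum: 2.638 + 2.214 → r_corr = 4.852 μm/a
Long-term exponent b (ISO 9224 Table 2, B1) = 0.667
  D(18) = 4.852 × 18^0.667 = 4.852 × 6.875 = 33.36 μm

D(18) = 33.4 μm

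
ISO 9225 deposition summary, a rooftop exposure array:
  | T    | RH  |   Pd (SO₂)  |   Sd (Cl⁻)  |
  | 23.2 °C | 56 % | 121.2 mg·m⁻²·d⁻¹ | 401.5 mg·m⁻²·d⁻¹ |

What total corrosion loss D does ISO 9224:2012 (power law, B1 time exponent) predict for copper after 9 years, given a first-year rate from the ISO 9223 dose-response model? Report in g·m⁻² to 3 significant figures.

D(9) = 53.7 g·m⁻²

copper: temperature factor f = -0.080·(13.2) = -1.0560
  Pd branch = 0.0053·Pd^0.26·e^(0.059·RH+f) = 0.1747 μm/a
  Sd branch = 0.01025·Sd^0.27·e^(0.036·RH+0.049·T) = 1.21 μm/a
  r_corr = 0.1747 + 1.21 = 1.385 μm/a
ISO 9224: D(t) = r_corr · t^b with b = 0.667 (copper, B1)
  D(9) = 1.385 × 9^0.667 = 1.385 × 4.33 = 5.998 μm
  Mass loss = 5.998 μm × 8.96 g/cm³ = 53.74 g·m⁻²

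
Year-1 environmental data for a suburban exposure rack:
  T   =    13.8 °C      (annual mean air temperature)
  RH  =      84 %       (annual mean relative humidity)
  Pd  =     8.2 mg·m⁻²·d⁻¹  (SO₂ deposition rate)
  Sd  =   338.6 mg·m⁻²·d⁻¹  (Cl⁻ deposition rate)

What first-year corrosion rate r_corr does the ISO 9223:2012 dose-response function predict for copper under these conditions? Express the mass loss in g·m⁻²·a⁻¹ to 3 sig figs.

r_corr = 26.5 g·m⁻²·a⁻¹

copper: f(T) = -0.080·(T−10) [T>10 °C] = -0.3040
  sulphur-dioxide contribution → 0.9599 μm/a
  chloride contribution → 1.999 μm/a
  total first-year rate 2.958 μm/a
Convert to mass loss: 2.958 μm/a × 8.96 g/cm³ = 26.51 g·m⁻²·a⁻¹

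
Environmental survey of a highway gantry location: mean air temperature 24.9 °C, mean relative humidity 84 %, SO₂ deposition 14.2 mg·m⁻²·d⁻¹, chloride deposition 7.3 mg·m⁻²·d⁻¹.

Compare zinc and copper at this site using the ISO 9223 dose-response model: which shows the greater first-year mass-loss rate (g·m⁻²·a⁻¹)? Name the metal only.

copper

zinc: f(T) = -0.071·(T−10) [T>10 °C] = -1.0579
  Pd branch = 0.0129·Pd^0.44·e^(0.046·RH+f) = 0.6859 μm/a
  Cl⁻ term: 0.0175·7.3^0.57·exp(0.008·84+0.085·24.9) = 0.8834
  r_corr = 0.6859 + 0.8834 = 1.569 μm/a
  mass loss = 1.569 μm/a × 7.14 g/cm³ = 11.2 g·m⁻²·a⁻¹
copper: f(T) = -0.080·(T−10) [T>10 °C] = -1.1920
  SO₂ term: 0.0053·14.2^0.26·exp(0.059·84-1.1920) = 0.4556
  Sd branch = 0.01025·Sd^0.27·e^(0.036·RH+0.049·T) = 1.222 μm/a
  sum: 0.4556 + 1.222 → r_corr = 1.677 μm/a
  mass loss = 1.677 μm/a × 8.96 g/cm³ = 15.03 g·m⁻²·a⁻¹
Ordering by g·m⁻²·a⁻¹: copper (15) > zinc (11.2)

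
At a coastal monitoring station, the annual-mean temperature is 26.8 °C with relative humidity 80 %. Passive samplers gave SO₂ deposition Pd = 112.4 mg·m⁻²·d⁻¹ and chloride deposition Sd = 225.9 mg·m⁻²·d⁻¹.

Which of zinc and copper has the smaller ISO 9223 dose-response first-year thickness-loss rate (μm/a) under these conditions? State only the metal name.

zinc: f(T) = -0.071·(T−10) [T>10 °C] = -1.1928
  SO₂ term: 0.0129·112.4^0.44·exp(0.046·80-1.1928) = 1.239
  Cl⁻ term: 0.0175·225.9^0.57·exp(0.008·80+0.085·26.8) = 7.113
  sum: 1.239 + 7.113 → r_corr = 8.352 μm/a
copper: T>10 °C ⇒ hinge -0.080·(26.8−10) = -1.3440
  Pd branch = 0.0053·Pd^0.26·e^(0.059·RH+f) = 0.5292 μm/a
  Cl⁻ term: 0.01025·225.9^0.27·exp(0.036·80+0.049·26.8) = 2.933
  sum: 0.5292 + 2.933 → r_corr = 3.463 μm/a
Ordering by μm/a: zinc (8.35) > copper (3.46)

copper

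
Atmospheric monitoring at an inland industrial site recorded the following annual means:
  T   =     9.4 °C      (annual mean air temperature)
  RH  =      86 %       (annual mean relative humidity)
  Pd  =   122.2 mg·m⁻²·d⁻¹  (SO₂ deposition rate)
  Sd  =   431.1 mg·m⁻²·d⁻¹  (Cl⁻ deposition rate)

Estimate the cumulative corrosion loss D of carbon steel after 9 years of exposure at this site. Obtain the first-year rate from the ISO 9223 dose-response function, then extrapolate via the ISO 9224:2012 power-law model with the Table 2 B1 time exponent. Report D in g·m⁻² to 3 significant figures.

carbon steel: f(T) = +0.150·(T−10) [T≤10 °C] = -0.0900
  SO₂ term: 1.77·122.2^0.52·exp(0.02·86-0.0900) = 109.9
  Cl⁻ term: 0.102·431.1^0.62·exp(0.033·86+0.04·9.4) = 109.1
  sum: 109.9 + 109.1 → r_corr = 219 μm/a
ISO 9224: D(t) = r_corr · t^b with b = 0.523 (carbon steel, B1)
  D(9) = 219 × 9^0.523 = 219 × 3.156 = 691.2 μm
  Mass loss = 691.2 μm × 7.85 g/cm³ = 5426 g·m⁻²

D(9) = 5.43e+03 g·m⁻²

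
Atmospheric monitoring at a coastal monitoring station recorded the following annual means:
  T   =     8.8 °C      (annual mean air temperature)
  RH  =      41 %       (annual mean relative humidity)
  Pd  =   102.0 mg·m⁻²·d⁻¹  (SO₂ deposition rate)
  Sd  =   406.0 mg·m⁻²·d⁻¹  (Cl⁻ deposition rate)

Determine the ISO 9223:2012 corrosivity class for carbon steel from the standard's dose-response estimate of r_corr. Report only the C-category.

C4

carbon steel: T≤10 °C ⇒ hinge +0.150·(8.8−10) = -0.1800
  SO₂ term: 1.77·102.0^0.52·exp(0.02·41-0.1800) = 37.19
  Sd branch = 0.102·Sd^0.62·e^(0.033·RH+0.04·T) = 23.25 μm/a
  sum: 37.19 + 23.25 → r_corr = 60.43 μm/a
60.4 μm/a falls in (50, 80] for carbon steel → category C4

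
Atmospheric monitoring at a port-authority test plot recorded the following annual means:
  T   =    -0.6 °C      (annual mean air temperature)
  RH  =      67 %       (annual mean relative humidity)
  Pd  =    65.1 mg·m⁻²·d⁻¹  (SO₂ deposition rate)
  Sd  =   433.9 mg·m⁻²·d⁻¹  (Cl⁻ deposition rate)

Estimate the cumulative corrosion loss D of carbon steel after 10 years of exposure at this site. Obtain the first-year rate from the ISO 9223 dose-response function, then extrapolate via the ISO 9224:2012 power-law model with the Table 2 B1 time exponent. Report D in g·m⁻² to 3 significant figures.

carbon steel: f(T) = +0.150·(T−10) [T≤10 °C] = -1.5900
  Pd branch = 1.77·Pd^0.52·e^(0.02·RH+f) = 12.09 μm/a
  Cl⁻ term: 0.102·433.9^0.62·exp(0.033·67+0.04·-0.6) = 39.23
  r_corr = 12.09 + 39.23 = 51.32 μm/a
ISO 9224: D(t) = r_corr · t^b with b = 0.523 (carbon steel, B1)
  D(10) = 51.32 × 10^0.523 = 51.32 × 3.334 = 171.1 μm
  Mass loss = 171.1 μm × 7.85 g/cm³ = 1343 g·m⁻²

D(10) = 1.34e+03 g·m⁻²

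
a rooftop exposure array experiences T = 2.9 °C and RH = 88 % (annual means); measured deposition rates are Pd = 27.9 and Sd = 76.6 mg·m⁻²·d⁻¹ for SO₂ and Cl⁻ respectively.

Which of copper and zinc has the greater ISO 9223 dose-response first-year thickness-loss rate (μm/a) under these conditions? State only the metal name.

copper: T≤10 °C ⇒ hinge +0.126·(2.9−10) = -0.8946
  Pd branch = 0.0053·Pd^0.26·e^(0.059·RH+f) = 0.9257 μm/a
  Cl⁻ term: 0.01025·76.6^0.27·exp(0.036·88+0.049·2.9) = 0.9058
  r_corr = 0.9257 + 0.9058 = 1.831 μm/a
zinc: f(T) = +0.038·(T−10) [T≤10 °C] = -0.2698
  SO₂ term: 0.0129·27.9^0.44·exp(0.046·88-0.2698) = 2.441
  Cl⁻ term: 0.0175·76.6^0.57·exp(0.008·88+0.085·2.9) = 0.5368
  r_corr = 2.441 + 0.5368 = 2.977 μm/a
Ordering by μm/a: zinc (2.98) > copper (1.83)

zinc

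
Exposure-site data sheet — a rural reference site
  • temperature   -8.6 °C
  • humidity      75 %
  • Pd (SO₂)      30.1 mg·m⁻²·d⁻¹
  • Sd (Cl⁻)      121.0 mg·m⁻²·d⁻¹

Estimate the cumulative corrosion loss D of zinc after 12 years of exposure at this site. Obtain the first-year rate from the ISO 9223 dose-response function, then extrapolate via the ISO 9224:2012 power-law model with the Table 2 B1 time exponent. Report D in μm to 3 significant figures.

zinc: f(T) = +0.038·(T−10) [T≤10 °C] = -0.7068
  SO₂ term: 0.0129·30.1^0.44·exp(0.046·75-0.7068) = 0.8964
  Sd branch = 0.0175·Sd^0.57·e^(0.008·RH+0.085·T) = 0.2362 μm/a
  r_corr = 0.8964 + 0.2362 = 1.133 μm/a
ISO 9224: D(t) = r_corr · t^b with b = 0.813 (zinc, B1)
  D(12) = 1.133 × 12^0.813 = 1.133 × 7.54 = 8.54 μm

D(12) = 8.54 μm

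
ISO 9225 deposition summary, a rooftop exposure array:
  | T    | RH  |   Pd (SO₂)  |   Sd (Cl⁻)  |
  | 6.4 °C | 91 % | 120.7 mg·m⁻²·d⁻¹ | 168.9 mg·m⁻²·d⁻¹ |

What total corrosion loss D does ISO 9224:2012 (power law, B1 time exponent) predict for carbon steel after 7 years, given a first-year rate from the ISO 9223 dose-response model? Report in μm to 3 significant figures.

D(7) = 390 μm

carbon steel: temperature factor f = +0.150·(-3.6) = -0.5400
  SO₂ term: 1.77·120.7^0.52·exp(0.02·91-0.5400) = 76.98
  Sd branch = 0.102·Sd^0.62·e^(0.033·RH+0.04·T) = 63.84 μm/a
  r_corr = 76.98 + 63.84 = 140.8 μm/a
ISO 9224: D(t) = r_corr · t^b with b = 0.523 (carbon steel, B1)
  D(7) = 140.8 × 7^0.523 = 140.8 × 2.767 = 389.6 μm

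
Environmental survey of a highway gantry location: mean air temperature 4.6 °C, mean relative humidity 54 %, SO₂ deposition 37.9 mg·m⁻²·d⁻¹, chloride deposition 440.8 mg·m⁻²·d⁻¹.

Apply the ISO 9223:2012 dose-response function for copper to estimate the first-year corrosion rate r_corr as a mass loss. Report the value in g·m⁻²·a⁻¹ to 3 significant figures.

r_corr = 5.66 g·m⁻²·a⁻¹

copper: temperature factor f = +0.126·(-5.4) = -0.6804
  sulphur-dioxide contribution → 0.1671 μm/a
  chloride contribution → 0.4643 μm/a
  total first-year rate 0.6314 μm/a
Convert to mass loss: 0.6314 μm/a × 8.96 g/cm³ = 5.657 g·m⁻²·a⁻¹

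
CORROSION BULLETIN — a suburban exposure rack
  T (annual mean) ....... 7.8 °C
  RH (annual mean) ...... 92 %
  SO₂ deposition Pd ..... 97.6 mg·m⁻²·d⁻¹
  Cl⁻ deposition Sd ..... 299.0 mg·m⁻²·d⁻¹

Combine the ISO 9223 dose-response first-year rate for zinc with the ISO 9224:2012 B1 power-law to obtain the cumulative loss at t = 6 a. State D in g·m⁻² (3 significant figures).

D(6) = 244 g·m⁻²

zinc: T≤10 °C ⇒ hinge +0.038·(7.8−10) = -0.0836
  SO₂ term: 0.0129·97.6^0.44·exp(0.046·92-0.0836) = 6.132
  Sd branch = 0.0175·Sd^0.57·e^(0.008·RH+0.085·T) = 1.827 μm/a
  sum: 6.132 + 1.827 → r_corr = 7.959 μm/a
Power-law: D(6) = r_corr · 6^0.813
  D(6) = 7.959 × 6^0.813 = 7.959 × 4.292 = 34.16 μm
  Mass loss = 34.16 μm × 7.14 g/cm³ = 243.9 g·m⁻²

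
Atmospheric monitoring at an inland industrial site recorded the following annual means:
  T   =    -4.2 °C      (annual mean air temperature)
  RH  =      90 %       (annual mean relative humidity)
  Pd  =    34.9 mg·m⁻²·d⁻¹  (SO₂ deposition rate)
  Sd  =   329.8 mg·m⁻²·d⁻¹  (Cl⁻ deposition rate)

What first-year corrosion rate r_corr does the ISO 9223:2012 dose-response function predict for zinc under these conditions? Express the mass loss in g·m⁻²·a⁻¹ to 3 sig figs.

r_corr = 21.0 g·m⁻²·a⁻¹

zinc: f(T) = +0.038·(T−10) [T≤10 °C] = -0.5396
  SO₂ term: 0.0129·34.9^0.44·exp(0.046·90-0.5396) = 2.255
  Cl⁻ term: 0.0175·329.8^0.57·exp(0.008·90+0.085·-4.2) = 0.6856
  sum: 2.255 + 0.6856 → r_corr = 2.94 μm/a
Convert to mass loss: 2.94 μm/a × 7.14 g/cm³ = 20.99 g·m⁻²·a⁻¹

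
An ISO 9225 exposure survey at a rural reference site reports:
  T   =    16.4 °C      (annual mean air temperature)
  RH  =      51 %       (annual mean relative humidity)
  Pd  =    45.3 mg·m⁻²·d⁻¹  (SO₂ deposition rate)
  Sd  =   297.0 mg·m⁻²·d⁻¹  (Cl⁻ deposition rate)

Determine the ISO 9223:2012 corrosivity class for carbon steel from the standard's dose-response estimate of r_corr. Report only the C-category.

carbon steel: f(T) = -0.054·(T−10) [T>10 °C] = -0.3456
  Pd branch = 1.77·Pd^0.52·e^(0.02·RH+f) = 25.24 μm/a
  Cl⁻ term: 0.102·297.0^0.62·exp(0.033·51+0.04·16.4) = 36.1
  sum: 25.24 + 36.1 → r_corr = 61.34 μm/a
ISO 9223 Table 2 (carbon steel): 50 < 61.3 ≤ 80 μm/a ⇒ C4

C4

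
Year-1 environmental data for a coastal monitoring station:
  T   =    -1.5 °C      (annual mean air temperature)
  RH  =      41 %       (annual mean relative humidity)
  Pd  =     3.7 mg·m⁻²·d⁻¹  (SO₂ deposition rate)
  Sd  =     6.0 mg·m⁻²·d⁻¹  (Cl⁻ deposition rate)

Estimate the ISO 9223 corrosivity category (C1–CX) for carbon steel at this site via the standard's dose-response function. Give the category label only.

C2

carbon steel: T≤10 °C ⇒ hinge +0.150·(-1.5−10) = -1.7250
  SO₂ term: 1.77·3.7^0.52·exp(0.02·41-1.7250) = 1.414
  Sd branch = 0.102·Sd^0.62·e^(0.033·RH+0.04·T) = 1.129 μm/a
  sum: 1.414 + 1.129 → r_corr = 2.543 μm/a
2.54 μm/a falls in (1.3, 25] for carbon steel → category C2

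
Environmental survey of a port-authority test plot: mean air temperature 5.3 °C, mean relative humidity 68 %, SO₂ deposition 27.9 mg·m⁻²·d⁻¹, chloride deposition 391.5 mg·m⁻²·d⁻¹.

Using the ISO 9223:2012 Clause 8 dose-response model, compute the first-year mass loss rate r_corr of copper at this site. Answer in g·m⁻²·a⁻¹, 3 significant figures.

r_corr = 10.4 g·m⁻²·a⁻¹

copper: f(T) = +0.126·(T−10) [T≤10 °C] = -0.5922
  sulphur-dioxide contribution → 0.3849 μm/a
  chloride contribution → 0.7704 μm/a
  ⇒ r_corr(copper) = 1.155 μm/a
Convert to mass loss: 1.155 μm/a × 8.96 g/cm³ = 10.35 g·m⁻²·a⁻¹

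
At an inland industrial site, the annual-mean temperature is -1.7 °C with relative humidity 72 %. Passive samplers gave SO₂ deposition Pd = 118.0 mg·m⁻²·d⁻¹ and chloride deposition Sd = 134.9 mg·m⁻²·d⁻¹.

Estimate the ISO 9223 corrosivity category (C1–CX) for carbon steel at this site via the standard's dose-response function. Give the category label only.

carbon steel: temperature factor f = +0.150·(-11.7) = -1.7550
  Pd branch = 1.77·Pd^0.52·e^(0.02·RH+f) = 15.44 μm/a
  Cl⁻ term: 0.102·134.9^0.62·exp(0.033·72+0.04·-1.7) = 21.46
  sum: 15.44 + 21.46 → r_corr = 36.89 μm/a
36.9 μm/a falls in (25, 50] for carbon steel → category C3

C3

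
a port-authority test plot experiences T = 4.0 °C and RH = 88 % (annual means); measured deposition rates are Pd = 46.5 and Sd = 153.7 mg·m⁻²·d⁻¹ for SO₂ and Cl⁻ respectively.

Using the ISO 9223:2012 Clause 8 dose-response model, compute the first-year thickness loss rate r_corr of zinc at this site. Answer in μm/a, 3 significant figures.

r_corr = 4.06 μm/a

zinc: f(T) = +0.038·(T−10) [T≤10 °C] = -0.2280
  SO₂ term: 0.0129·46.5^0.44·exp(0.046·88-0.2280) = 3.186
  Sd branch = 0.0175·Sd^0.57·e^(0.008·RH+0.085·T) = 0.8767 μm/a
  r_corr = 3.186 + 0.8767 = 4.063 μm/a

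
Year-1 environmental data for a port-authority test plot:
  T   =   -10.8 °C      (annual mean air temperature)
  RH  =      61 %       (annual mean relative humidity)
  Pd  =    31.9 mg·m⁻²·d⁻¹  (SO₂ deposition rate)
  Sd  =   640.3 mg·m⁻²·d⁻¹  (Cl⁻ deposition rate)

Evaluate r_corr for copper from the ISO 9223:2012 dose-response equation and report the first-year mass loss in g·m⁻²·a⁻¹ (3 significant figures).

copper: temperature factor f = +0.126·(-20.8) = -2.6208
  sulphur-dioxide contribution → 0.03468 μm/a
  chloride contribution → 0.3107 μm/a
  total first-year rate 0.3454 μm/a
Convert to mass loss: 0.3454 μm/a × 8.96 g/cm³ = 3.095 g·m⁻²·a⁻¹

r_corr = 3.09 g·m⁻²·a⁻¹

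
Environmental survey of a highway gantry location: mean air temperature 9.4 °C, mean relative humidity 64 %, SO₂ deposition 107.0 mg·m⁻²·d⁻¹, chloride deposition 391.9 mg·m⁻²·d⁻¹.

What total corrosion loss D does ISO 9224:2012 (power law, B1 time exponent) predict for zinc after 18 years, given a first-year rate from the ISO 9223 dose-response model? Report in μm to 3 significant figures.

D(18) = 40.1 μm

zinc: T≤10 °C ⇒ hinge +0.038·(9.4−10) = -0.0228
  sulphur-dioxide contribution → 1.871 μm/a
  chloride contribution → 1.952 μm/a
  ⇒ r_corr(zinc) = 3.824 μm/a
ISO 9224: D(t) = r_corr · t^b with b = 0.813 (zinc, B1)
  D(18) = 3.824 × 18^0.813 = 3.824 × 10.48 = 40.09 μm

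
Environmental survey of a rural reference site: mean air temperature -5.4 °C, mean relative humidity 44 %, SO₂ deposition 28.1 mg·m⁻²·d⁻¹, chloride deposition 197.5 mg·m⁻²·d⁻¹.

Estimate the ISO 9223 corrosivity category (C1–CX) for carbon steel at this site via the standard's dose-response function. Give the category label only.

C2

carbon steel: T≤10 °C ⇒ hinge +0.150·(-5.4−10) = -2.3100
  SO₂ term: 1.77·28.1^0.52·exp(0.02·44-2.3100) = 2.4
  Cl⁻ term: 0.102·197.5^0.62·exp(0.033·44+0.04·-5.4) = 9.303
  sum: 2.4 + 9.303 → r_corr = 11.7 μm/a
ISO 9223 Table 2 (carbon steel): 1.3 < 11.7 ≤ 25 μm/a ⇒ C2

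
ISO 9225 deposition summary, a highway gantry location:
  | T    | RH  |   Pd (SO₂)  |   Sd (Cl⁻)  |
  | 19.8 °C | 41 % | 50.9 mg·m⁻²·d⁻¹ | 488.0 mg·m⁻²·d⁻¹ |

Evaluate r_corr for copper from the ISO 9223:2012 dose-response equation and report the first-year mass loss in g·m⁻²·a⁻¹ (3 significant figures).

r_corr = 6.32 g·m⁻²·a⁻¹

copper: T>10 °C ⇒ hinge -0.080·(19.8−10) = -0.7840
  Pd branch = 0.0053·Pd^0.26·e^(0.059·RH+f) = 0.07553 μm/a
  Cl⁻ term: 0.01025·488.0^0.27·exp(0.036·41+0.049·19.8) = 0.6295
  r_corr = 0.07553 + 0.6295 = 0.705 μm/a
Convert to mass loss: 0.705 μm/a × 8.96 g/cm³ = 6.317 g·m⁻²·a⁻¹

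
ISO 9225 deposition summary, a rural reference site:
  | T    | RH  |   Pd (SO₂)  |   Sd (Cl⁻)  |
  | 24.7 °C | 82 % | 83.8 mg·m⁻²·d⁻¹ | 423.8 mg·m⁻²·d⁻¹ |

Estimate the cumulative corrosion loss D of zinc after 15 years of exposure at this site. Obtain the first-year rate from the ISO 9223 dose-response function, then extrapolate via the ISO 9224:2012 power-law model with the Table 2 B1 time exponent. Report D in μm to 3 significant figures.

D(15) = 90.8 μm

zinc: T>10 °C ⇒ hinge -0.071·(24.7−10) = -1.0437
  SO₂ term: 0.0129·83.8^0.44·exp(0.046·82-1.0437) = 1.386
  Sd branch = 0.0175·Sd^0.57·e^(0.008·RH+0.085·T) = 8.654 μm/a
  sum: 1.386 + 8.654 → r_corr = 10.04 μm/a
Long-term exponent b (ISO 9224 Table 2, B1) = 0.813
  D(15) = 10.04 × 15^0.813 = 10.04 × 9.04 = 90.76 μm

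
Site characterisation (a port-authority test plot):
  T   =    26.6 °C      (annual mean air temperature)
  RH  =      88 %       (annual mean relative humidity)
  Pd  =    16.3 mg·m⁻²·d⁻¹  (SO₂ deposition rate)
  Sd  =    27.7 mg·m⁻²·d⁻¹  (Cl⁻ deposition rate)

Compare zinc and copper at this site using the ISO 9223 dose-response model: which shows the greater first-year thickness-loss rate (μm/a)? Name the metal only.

zinc

zinc: temperature factor f = -0.071·(16.6) = -1.1786
  Pd branch = 0.0129·Pd^0.44·e^(0.046·RH+f) = 0.7765 μm/a
  Cl⁻ term: 0.0175·27.7^0.57·exp(0.008·88+0.085·26.6) = 2.254
  r_corr = 0.7765 + 2.254 = 3.03 μm/a
copper: temperature factor f = -0.080·(16.6) = -1.3280
  SO₂ term: 0.0053·16.3^0.26·exp(0.059·88-1.3280) = 0.5219
  Sd branch = 0.01025·Sd^0.27·e^(0.036·RH+0.049·T) = 2.198 μm/a
  sum: 0.5219 + 2.198 → r_corr = 2.72 μm/a
Ordering by μm/a: zinc (3.03) > copper (2.72)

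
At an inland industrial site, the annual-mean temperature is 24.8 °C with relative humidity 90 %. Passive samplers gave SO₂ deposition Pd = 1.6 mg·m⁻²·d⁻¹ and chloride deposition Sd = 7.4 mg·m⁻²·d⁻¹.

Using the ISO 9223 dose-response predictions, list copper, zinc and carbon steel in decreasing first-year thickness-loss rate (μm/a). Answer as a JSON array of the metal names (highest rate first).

copper: f(T) = -0.080·(T−10) [T>10 °C] = -1.1840
  sulphur-dioxide contribution → 0.3709 μm/a
  chloride contribution → 1.515 μm/a
  total first-year rate 1.885 μm/a
zinc: temperature factor f = -0.071·(14.8) = -1.0508
  sulphur-dioxide contribution → 0.3484 μm/a
  chloride contribution → 0.9262 μm/a
  ⇒ r_corr(zinc) = 1.275 μm/a
carbon steel: T>10 °C ⇒ hinge -0.054·(24.8−10) = -0.7992
  sulphur-dioxide contribution → 6.148 μm/a
  chloride contribution → 18.54 μm/a
  total first-year rate 24.69 μm/a
Ordering by μm/a: carbon steel (24.7) > copper (1.89) > zinc (1.27)

["carbon steel", "copper", "zinc"]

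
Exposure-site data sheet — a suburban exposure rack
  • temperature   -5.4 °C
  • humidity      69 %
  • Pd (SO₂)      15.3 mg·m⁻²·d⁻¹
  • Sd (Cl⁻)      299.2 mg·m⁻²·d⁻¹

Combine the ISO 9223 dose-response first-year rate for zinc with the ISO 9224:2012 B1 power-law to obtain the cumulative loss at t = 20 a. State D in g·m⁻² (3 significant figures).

zinc: temperature factor f = +0.038·(-15.4) = -0.5852
  sulphur-dioxide contribution → 0.5704 μm/a
  chloride contribution → 0.4951 μm/a
  ⇒ r_corr(zinc) = 1.066 μm/a
ISO 9224: D(t) = r_corr · t^b with b = 0.813 (zinc, B1)
  D(20) = 1.066 × 20^0.813 = 1.066 × 11.42 = 12.17 μm
  Mass loss = 12.17 μm × 7.14 g/cm³ = 86.89 g·m⁻²

D(20) = 86.9 g·m⁻²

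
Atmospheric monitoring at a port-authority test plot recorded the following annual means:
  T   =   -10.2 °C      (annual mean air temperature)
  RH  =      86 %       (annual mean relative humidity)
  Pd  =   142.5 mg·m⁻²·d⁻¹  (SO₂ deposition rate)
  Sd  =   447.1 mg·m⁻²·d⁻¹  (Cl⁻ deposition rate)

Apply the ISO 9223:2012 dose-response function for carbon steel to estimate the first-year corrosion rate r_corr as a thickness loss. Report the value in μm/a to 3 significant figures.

carbon steel: temperature factor f = +0.150·(-20.2) = -3.0300
  Pd branch = 1.77·Pd^0.52·e^(0.02·RH+f) = 6.296 μm/a
  Sd branch = 0.102·Sd^0.62·e^(0.033·RH+0.04·T) = 50.95 μm/a
  r_corr = 6.296 + 50.95 = 57.25 μm/a

r_corr = 57.3 μm/a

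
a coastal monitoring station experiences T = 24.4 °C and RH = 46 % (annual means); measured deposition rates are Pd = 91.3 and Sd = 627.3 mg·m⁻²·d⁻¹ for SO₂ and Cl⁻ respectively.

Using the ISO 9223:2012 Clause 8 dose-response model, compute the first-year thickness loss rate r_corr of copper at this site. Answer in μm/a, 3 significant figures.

r_corr = 1.09 μm/a

copper: f(T) = -0.080·(T−10) [T>10 °C] = -1.1520
  SO₂ term: 0.0053·91.3^0.26·exp(0.059·46-1.1520) = 0.08173
  Cl⁻ term: 0.01025·627.3^0.27·exp(0.036·46+0.049·24.4) = 1.01
  sum: 0.08173 + 1.01 → r_corr = 1.092 μm/a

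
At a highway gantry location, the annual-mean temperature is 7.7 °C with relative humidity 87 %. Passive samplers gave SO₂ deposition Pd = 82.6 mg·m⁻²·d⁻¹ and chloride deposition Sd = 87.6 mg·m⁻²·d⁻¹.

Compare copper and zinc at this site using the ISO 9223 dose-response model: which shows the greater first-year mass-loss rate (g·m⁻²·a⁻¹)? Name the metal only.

zinc

copper: f(T) = +0.126·(T−10) [T≤10 °C] = -0.2898
  Pd branch = 0.0053·Pd^0.26·e^(0.059·RH+f) = 2.119 μm/a
  Sd branch = 0.01025·Sd^0.27·e^(0.036·RH+0.049·T) = 1.146 μm/a
  sum: 2.119 + 1.146 → r_corr = 3.265 μm/a
  mass loss = 3.265 μm/a × 8.96 g/cm³ = 29.25 g·m⁻²·a⁻¹
zinc: T≤10 °C ⇒ hinge +0.038·(7.7−10) = -0.0874
  SO₂ term: 0.0129·82.6^0.44·exp(0.046·87-0.0874) = 4.51
  Cl⁻ term: 0.0175·87.6^0.57·exp(0.008·87+0.085·7.7) = 0.8645
  r_corr = 4.51 + 0.8645 = 5.374 μm/a
  mass loss = 5.374 μm/a × 7.14 g/cm³ = 38.37 g·m⁻²·a⁻¹
Ordering by g·m⁻²·a⁻¹: zinc (38.4) > copper (29.3)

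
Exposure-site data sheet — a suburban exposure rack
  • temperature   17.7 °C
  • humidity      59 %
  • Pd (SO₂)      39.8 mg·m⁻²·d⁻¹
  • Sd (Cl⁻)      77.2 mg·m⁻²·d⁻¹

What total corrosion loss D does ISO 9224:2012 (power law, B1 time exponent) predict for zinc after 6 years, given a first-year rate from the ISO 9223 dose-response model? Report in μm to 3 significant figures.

D(6) = 8.90 μm

zinc: T>10 °C ⇒ hinge -0.071·(17.7−10) = -0.5467
  Pd branch = 0.0129·Pd^0.44·e^(0.046·RH+f) = 0.5699 μm/a
  Cl⁻ term: 0.0175·77.2^0.57·exp(0.008·59+0.085·17.7) = 1.504
  r_corr = 0.5699 + 1.504 = 2.074 μm/a
ISO 9224: D(t) = r_corr · t^b with b = 0.813 (zinc, B1)
  D(6) = 2.074 × 6^0.813 = 2.074 × 4.292 = 8.902 μm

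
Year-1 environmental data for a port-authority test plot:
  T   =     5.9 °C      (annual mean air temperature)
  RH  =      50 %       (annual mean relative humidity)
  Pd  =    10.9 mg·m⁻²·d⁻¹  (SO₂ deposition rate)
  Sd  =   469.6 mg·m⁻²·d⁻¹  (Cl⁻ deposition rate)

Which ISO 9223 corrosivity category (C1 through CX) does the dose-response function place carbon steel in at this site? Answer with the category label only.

carbon steel: T≤10 °C ⇒ hinge +0.150·(5.9−10) = -0.6150
  Pd branch = 1.77·Pd^0.52·e^(0.02·RH+f) = 9.008 μm/a
  Cl⁻ term: 0.102·469.6^0.62·exp(0.033·50+0.04·5.9) = 30.49
  sum: 9.008 + 30.49 → r_corr = 39.5 μm/a
39.5 μm/a falls in (25, 50] for carbon steel → category C3

C3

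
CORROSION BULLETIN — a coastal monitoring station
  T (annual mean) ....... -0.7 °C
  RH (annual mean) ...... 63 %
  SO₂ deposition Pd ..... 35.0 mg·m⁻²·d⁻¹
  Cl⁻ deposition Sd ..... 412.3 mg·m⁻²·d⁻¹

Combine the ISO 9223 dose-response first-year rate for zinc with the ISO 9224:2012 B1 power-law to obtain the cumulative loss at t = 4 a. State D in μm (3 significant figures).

zinc: f(T) = +0.038·(T−10) [T≤10 °C] = -0.4066
  Pd branch = 0.0129·Pd^0.44·e^(0.046·RH+f) = 0.7447 μm/a
  Cl⁻ term: 0.0175·412.3^0.57·exp(0.008·63+0.085·-0.7) = 0.8448
  r_corr = 0.7447 + 0.8448 = 1.589 μm/a
Long-term exponent b (ISO 9224 Table 2, B1) = 0.813
  D(4) = 1.589 × 4^0.813 = 1.589 × 3.087 = 4.906 μm

D(4) = 4.91 μm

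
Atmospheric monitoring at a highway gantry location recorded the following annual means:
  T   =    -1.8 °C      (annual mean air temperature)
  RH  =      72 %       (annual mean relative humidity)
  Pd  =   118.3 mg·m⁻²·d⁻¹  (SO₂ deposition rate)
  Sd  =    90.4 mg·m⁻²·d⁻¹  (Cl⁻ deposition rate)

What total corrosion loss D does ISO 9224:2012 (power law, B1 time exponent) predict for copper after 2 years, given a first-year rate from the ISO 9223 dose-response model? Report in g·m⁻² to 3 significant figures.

D(2) = 10.1 g·m⁻²

copper: f(T) = +0.126·(T−10) [T≤10 °C] = -1.4868
  Pd branch = 0.0053·Pd^0.26·e^(0.059·RH+f) = 0.29 μm/a
  Sd branch = 0.01025·Sd^0.27·e^(0.036·RH+0.049·T) = 0.4229 μm/a
  sum: 0.29 + 0.4229 → r_corr = 0.713 μm/a
Long-term exponent b (ISO 9224 Table 2, B1) = 0.667
  D(2) = 0.713 × 2^0.667 = 0.713 × 1.588 = 1.132 μm
  Mass loss = 1.132 μm × 8.96 g/cm³ = 10.14 g·m⁻²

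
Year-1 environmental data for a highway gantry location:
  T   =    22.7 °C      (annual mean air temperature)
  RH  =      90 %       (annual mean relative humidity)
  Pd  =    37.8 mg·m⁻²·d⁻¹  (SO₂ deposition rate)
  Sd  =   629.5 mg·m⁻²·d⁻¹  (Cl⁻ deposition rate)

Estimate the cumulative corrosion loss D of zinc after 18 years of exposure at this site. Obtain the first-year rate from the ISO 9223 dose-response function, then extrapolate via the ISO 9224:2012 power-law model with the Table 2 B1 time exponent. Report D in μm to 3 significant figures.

zinc: temperature factor f = -0.071·(12.7) = -0.9017
  sulphur-dioxide contribution → 1.626 μm/a
  chloride contribution → 9.753 μm/a
  total first-year rate 11.38 μm/a
Long-term exponent b (ISO 9224 Table 2, B1) = 0.813
  D(18) = 11.38 × 18^0.813 = 11.38 × 10.48 = 119.3 μm

D(18) = 119 μm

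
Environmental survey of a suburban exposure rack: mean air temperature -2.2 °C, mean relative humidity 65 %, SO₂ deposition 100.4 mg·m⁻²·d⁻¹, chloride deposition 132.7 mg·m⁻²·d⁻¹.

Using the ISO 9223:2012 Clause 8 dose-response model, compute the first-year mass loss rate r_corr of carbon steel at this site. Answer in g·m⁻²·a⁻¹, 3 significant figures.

r_corr = 220 g·m⁻²·a⁻¹

carbon steel: T≤10 °C ⇒ hinge +0.150·(-2.2−10) = -1.8300
  SO₂ term: 1.77·100.4^0.52·exp(0.02·65-1.8300) = 11.45
  Sd branch = 0.102·Sd^0.62·e^(0.033·RH+0.04·T) = 16.52 μm/a
  r_corr = 11.45 + 16.52 = 27.97 μm/a
Convert to mass loss: 27.97 μm/a × 7.85 g/cm³ = 219.6 g·m⁻²·a⁻¹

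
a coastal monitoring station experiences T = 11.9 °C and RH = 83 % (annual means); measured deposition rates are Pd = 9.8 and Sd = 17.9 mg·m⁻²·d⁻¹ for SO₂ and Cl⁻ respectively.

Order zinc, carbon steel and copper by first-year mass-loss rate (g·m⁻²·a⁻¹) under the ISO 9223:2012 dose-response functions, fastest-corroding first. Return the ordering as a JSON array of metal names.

zinc: temperature factor f = -0.071·(1.9) = -0.1349
  Pd branch = 0.0129·Pd^0.44·e^(0.046·RH+f) = 1.4 μm/a
  Sd branch = 0.0175·Sd^0.57·e^(0.008·RH+0.085·T) = 0.484 μm/a
  sum: 1.4 + 0.484 → r_corr = 1.884 μm/a
  mass loss = 1.884 μm/a × 7.14 g/cm³ = 13.46 g·m⁻²·a⁻¹
carbon steel: temperature factor f = -0.054·(1.9) = -0.1026
  SO₂ term: 1.77·9.8^0.52·exp(0.02·83-0.1026) = 27.53
  Cl⁻ term: 0.102·17.9^0.62·exp(0.033·83+0.04·11.9) = 15.19
  r_corr = 27.53 + 15.19 = 42.72 μm/a
  mass loss = 42.72 μm/a × 7.85 g/cm³ = 335.4 g·m⁻²·a⁻¹
copper: f(T) = -0.080·(T−10) [T>10 °C] = -0.1520
  Pd branch = 0.0053·Pd^0.26·e^(0.059·RH+f) = 1.103 μm/a
  Sd branch = 0.01025·Sd^0.27·e^(0.036·RH+0.049·T) = 0.7942 μm/a
  sum: 1.103 + 0.7942 → r_corr = 1.898 μm/a
  mass loss = 1.898 μm/a × 8.96 g/cm³ = 17 g·m⁻²·a⁻¹
Ordering by g·m⁻²·a⁻¹: carbon steel (335) > copper (17) > zinc (13.5)

["carbon steel", "copper", "zinc"]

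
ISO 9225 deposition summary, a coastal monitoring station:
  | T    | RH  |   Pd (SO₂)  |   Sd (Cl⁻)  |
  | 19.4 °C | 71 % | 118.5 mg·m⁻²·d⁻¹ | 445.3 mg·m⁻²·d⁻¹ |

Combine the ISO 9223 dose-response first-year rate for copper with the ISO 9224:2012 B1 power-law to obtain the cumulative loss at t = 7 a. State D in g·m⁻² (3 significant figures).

D(7) = 76.9 g·m⁻²

copper: temperature factor f = -0.080·(9.4) = -0.7520
  sulphur-dioxide contribution → 0.5703 μm/a
  chloride contribution → 1.773 μm/a
  ⇒ r_corr(copper) = 2.344 μm/a
Long-term exponent b (ISO 9224 Table 2, B1) = 0.667
  D(7) = 2.344 × 7^0.667 = 2.344 × 3.662 = 8.581 μm
  Mass loss = 8.581 μm × 8.96 g/cm³ = 76.89 g·m⁻²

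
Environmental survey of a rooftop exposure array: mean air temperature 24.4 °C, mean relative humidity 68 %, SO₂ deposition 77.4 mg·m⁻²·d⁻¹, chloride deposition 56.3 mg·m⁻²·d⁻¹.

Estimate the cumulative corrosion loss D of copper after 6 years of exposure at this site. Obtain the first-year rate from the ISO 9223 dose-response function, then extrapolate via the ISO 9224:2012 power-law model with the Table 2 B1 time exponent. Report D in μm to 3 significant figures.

copper: f(T) = -0.080·(T−10) [T>10 °C] = -1.1520
  sulphur-dioxide contribution → 0.2867 μm/a
  chloride contribution → 1.163 μm/a
  total first-year rate 1.45 μm/a
ISO 9224: D(t) = r_corr · t^b with b = 0.667 (copper, B1)
  D(6) = 1.45 × 6^0.667 = 1.45 × 3.304 = 4.791 μm

D(6) = 4.79 μm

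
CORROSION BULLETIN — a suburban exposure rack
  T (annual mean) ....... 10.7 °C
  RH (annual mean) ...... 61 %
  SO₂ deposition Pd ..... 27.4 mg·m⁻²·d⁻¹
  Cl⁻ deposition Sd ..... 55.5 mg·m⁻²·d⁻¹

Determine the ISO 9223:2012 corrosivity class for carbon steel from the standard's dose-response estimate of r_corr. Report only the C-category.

carbon steel: f(T) = -0.054·(T−10) [T>10 °C] = -0.0378
  SO₂ term: 1.77·27.4^0.52·exp(0.02·61-0.0378) = 32.29
  Cl⁻ term: 0.102·55.5^0.62·exp(0.033·61+0.04·10.7) = 14.13
  r_corr = 32.29 + 14.13 = 46.42 μm/a
ISO 9223 Table 2 (carbon steel): 25 < 46.4 ≤ 50 μm/a ⇒ C3

C3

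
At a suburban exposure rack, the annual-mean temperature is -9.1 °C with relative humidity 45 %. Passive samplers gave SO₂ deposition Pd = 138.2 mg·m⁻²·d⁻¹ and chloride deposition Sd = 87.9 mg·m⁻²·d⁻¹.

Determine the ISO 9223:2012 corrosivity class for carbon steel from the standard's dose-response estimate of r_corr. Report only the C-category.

C2

carbon steel: f(T) = +0.150·(T−10) [T≤10 °C] = -2.8650
  SO₂ term: 1.77·138.2^0.52·exp(0.02·45-2.8650) = 3.218
  Sd branch = 0.102·Sd^0.62·e^(0.033·RH+0.04·T) = 5.02 μm/a
  r_corr = 3.218 + 5.02 = 8.239 μm/a
Category bounds: 1.3…25 μm/a bracket r_corr ⇒ C2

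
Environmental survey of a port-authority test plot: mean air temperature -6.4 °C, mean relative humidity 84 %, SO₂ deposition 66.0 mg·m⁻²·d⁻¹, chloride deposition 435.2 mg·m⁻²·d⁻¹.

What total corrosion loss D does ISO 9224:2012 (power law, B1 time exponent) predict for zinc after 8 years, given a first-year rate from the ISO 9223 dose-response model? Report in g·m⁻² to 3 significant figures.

D(8) = 105 g·m⁻²

zinc: T≤10 °C ⇒ hinge +0.038·(-6.4−10) = -0.6232
  sulphur-dioxide contribution → 2.083 μm/a
  chloride contribution → 0.6349 μm/a
  ⇒ r_corr(zinc) = 2.718 μm/a
Power-law: D(8) = r_corr · 8^0.813
  D(8) = 2.718 × 8^0.813 = 2.718 × 5.423 = 14.74 μm
  Mass loss = 14.74 μm × 7.14 g/cm³ = 105.2 g·m⁻²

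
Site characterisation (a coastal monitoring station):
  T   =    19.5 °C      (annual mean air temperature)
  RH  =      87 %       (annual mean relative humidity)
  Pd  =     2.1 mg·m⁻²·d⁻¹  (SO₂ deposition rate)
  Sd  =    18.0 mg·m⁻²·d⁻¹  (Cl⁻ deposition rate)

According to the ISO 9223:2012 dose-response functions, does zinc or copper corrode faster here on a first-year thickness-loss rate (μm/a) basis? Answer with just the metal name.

zinc: f(T) = -0.071·(T−10) [T>10 °C] = -0.6745
  SO₂ term: 0.0129·2.1^0.44·exp(0.046·87-0.6745) = 0.4983
  Sd branch = 0.0175·Sd^0.57·e^(0.008·RH+0.085·T) = 0.9564 μm/a
  sum: 0.4983 + 0.9564 → r_corr = 1.455 μm/a
copper: T>10 °C ⇒ hinge -0.080·(19.5−10) = -0.7600
  Pd branch = 0.0053·Pd^0.26·e^(0.059·RH+f) = 0.5096 μm/a
  Sd branch = 0.01025·Sd^0.27·e^(0.036·RH+0.049·T) = 1.333 μm/a
  sum: 0.5096 + 1.333 → r_corr = 1.843 μm/a
Ordering by μm/a: copper (1.84) > zinc (1.45)

copper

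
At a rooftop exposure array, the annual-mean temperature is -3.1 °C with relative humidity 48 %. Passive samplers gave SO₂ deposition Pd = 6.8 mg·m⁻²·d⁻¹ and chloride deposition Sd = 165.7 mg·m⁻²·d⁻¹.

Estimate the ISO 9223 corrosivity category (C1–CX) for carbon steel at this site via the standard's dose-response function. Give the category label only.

carbon steel: T≤10 °C ⇒ hinge +0.150·(-3.1−10) = -1.9650
  SO₂ term: 1.77·6.8^0.52·exp(0.02·48-1.9650) = 1.756
  Sd branch = 0.102·Sd^0.62·e^(0.033·RH+0.04·T) = 10.44 μm/a
  sum: 1.756 + 10.44 → r_corr = 12.19 μm/a
12.2 μm/a falls in (1.3, 25] for carbon steel → category C2

C2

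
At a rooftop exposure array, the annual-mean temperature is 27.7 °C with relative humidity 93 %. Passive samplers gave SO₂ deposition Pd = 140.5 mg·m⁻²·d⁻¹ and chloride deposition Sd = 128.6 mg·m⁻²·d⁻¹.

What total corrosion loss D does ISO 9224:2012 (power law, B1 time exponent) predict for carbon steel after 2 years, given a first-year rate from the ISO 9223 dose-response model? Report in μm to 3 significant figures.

carbon steel: f(T) = -0.054·(T−10) [T>10 °C] = -0.9558
  Pd branch = 1.77·Pd^0.52·e^(0.02·RH+f) = 57.21 μm/a
  Sd branch = 0.102·Sd^0.62·e^(0.033·RH+0.04·T) = 135 μm/a
  sum: 57.21 + 135 → r_corr = 192.2 μm/a
Power-law: D(2) = r_corr · 2^0.523
  D(2) = 192.2 × 2^0.523 = 192.2 × 1.437 = 276.2 μm

D(2) = 276 μm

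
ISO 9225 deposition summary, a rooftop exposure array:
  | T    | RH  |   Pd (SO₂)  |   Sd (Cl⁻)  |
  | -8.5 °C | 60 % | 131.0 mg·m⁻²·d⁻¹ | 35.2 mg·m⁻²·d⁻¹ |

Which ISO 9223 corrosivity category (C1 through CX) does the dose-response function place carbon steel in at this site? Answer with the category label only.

C2

carbon steel: f(T) = +0.150·(T−10) [T≤10 °C] = -2.7750
  sulphur-dioxide contribution → 4.623 μm/a
  chloride contribution → 4.783 μm/a
  ⇒ r_corr(carbon steel) = 9.406 μm/a
9.41 μm/a falls in (1.3, 25] for carbon steel → category C2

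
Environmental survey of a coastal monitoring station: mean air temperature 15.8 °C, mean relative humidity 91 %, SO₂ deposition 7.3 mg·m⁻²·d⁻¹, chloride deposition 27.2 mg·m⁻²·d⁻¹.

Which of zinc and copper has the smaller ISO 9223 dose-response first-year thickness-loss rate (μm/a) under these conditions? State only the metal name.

zinc

zinc: f(T) = -0.071·(T−10) [T>10 °C] = -0.4118
  SO₂ term: 0.0129·7.3^0.44·exp(0.046·91-0.4118) = 1.348
  Sd branch = 0.0175·Sd^0.57·e^(0.008·RH+0.085·T) = 0.9124 μm/a
  sum: 1.348 + 0.9124 → r_corr = 2.26 μm/a
copper: f(T) = -0.080·(T−10) [T>10 °C] = -0.4640
  Pd branch = 0.0053·Pd^0.26·e^(0.059·RH+f) = 1.199 μm/a
  Cl⁻ term: 0.01025·27.2^0.27·exp(0.036·91+0.049·15.8) = 1.436
  r_corr = 1.199 + 1.436 = 2.635 μm/a
Ordering by μm/a: copper (2.63) > zinc (2.26)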